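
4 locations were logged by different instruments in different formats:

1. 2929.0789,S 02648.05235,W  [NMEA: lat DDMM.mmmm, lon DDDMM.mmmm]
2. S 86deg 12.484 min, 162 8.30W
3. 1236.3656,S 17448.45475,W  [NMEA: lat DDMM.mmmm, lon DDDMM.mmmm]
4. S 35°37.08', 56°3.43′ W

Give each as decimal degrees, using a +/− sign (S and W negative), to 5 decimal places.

1. -29.48465, -26.80087
2. -86.20807, -162.13833
3. -12.60609, -174.80758
4. -35.61800, -56.05717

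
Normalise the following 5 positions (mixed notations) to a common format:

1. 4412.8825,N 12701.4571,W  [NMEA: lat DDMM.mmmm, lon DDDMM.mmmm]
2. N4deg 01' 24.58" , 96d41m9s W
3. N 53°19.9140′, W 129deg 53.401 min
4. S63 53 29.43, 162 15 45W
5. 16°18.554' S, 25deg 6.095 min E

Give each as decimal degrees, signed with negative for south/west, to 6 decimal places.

1. 44.214708, -127.024285
2. 4.023494, -96.685833
3. 53.331900, -129.890017
4. -63.891508, -162.262500
5. -16.309233, 25.101583

Point 1:
  Lat: split at 2 digits → 44° and 12.8825′; 44 + 12.8825/60 = 44.2147083
  N ⇒ keep positive
  λ: split at 3 digits → 127° and 1.4571′; 127 + 1.4571/60 = 127.0242850
  W → negative
Point 2:
  Lat: 4° + 1/60 + 24.58/3600 = 4 + 0.016667 + 0.006828 = 4.0234944
  N → positive
  λ: 96° + 41/60 + 9/3600 = 96 + 0.683333 + 0.002500 = 96.6858333
  hemisphere W, so the sign is −
Point 3:
  Lat: 53 + 19.914/60 = 53.3319000
  N ⇒ keep positive
  Longitude: 53.401′ = 0.890017°; total 129.8900167
  hemisphere W, so the sign is −
Point 4:
  Lat: 63 + 53/60 + 29.43/3600 = 63.8915083
  S → negative
  Longitude: 162° + 15/60 + 45/3600 = 162 + 0.250000 + 0.012500 = 162.2625000
  hemisphere W, so the sign is −
Point 5:
  φ: 16 + 18.554/60 = 16.3092333
  S → negative
  Longitude: 25 + 6.095/60 = 25.1015833
  E ⇒ keep positive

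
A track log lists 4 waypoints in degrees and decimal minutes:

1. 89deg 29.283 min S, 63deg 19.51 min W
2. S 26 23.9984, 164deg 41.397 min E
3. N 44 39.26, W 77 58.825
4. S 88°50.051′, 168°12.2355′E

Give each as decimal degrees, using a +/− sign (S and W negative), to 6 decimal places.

1. -89.488050, -63.325167
2. -26.399973, 164.689950
3. 44.654333, -77.980417
4. -88.834183, 168.203925

Point 1:
  Lat: 89 + 29.283/60 = 89.4880500
  S ⇒ negate
  λ: 63 + 19.51/60 = 63.3251667
  W ⇒ negate
Point 2:
  Lat: 23.9984′ = 0.399973°; total 26.3999733
  S → negative
  Longitude: 164 + 41.397/60 = 164.6899500
  E → positive
Point 3:
  Latitude: 39.26′ = 0.654333°; total 44.6543333
  N → positive
  Longitude: 58.825′ = 0.980417°; total 77.9804167
  W ⇒ negate
Point 4:
  φ: 88 + 50.051/60 = 88.8341833
  S ⇒ negate
  Lon: 168 + 12.2355/60 = 168.2039250
  E → positive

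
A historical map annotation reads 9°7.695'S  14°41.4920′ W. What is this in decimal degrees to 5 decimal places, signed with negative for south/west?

-9.12825, -14.69153

Latitude: 7.695′ = 0.128250°; total 9.128250
S → negative
Longitude: 14 + 41.492/60 = 14.691533
W → negative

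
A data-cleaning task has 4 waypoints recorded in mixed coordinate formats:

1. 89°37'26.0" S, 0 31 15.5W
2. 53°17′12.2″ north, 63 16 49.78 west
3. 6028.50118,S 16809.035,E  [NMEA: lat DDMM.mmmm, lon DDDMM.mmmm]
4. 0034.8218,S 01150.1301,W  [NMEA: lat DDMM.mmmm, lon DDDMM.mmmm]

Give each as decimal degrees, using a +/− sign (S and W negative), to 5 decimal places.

Point 1:
  Lat: 37′ + 26″ = 37.43333′; 89 + 37.43333/60 = 89.623889
  S ⇒ negate
  Longitude: 0 + 31/60 + 15.5/3600 = 0.520972
  W → negative
Point 2:
  φ: 53 + 17/60 + 12.2/3600 = 53.286722
  N → positive
  Longitude: 63 + 16/60 + 49.78/3600 = 63.280494
  W → negative
Point 3:
  Latitude: degrees = first 2 digits = 60, minutes = 28.50118; 60 + 28.50118/60 = 60.475020
  S → negative
  λ: degrees = first 3 digits = 168, minutes = 9.035; 168 + 9.035/60 = 168.150583
  E ⇒ keep positive
Point 4:
  Latitude: split at 2 digits → 00° and 34.8218′; 0 + 34.8218/60 = 0.580363
  S ⇒ negate
  Longitude: degrees = first 3 digits = 11, minutes = 50.1301; 11 + 50.1301/60 = 11.835502
  W ⇒ negate

1. -89.62389, -0.52097
2. 53.28672, -63.28049
3. -60.47502, 168.15058
4. -0.58036, -11.83550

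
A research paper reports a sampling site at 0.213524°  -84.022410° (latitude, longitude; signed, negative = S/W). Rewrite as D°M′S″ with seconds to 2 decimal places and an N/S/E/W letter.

0°12′48.69″ N, 84°01′20.68″ W

Lat: 0.213524° → 12.81144′; 0.81144 × 60 = 48.6864″
Longitude is negative → W; |value| = 84.022410
λ: 0.022410° → 1.34460′; 0.34460 × 60 = 20.6760″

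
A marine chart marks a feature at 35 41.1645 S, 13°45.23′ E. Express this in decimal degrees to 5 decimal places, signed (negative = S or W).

Latitude: 35 + 41.1645/60 = 35.686075
hemisphere S, so the sign is −
Lon: 45.23′ = 0.753833°; total 13.753833
E ⇒ keep positive

-35.68608, 13.75383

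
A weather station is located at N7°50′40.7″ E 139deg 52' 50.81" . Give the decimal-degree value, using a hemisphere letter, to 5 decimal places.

7.84464° N, 139.88078° E

Latitude: 7° + 50/60 + 40.7/3600 = 7 + 0.833333 + 0.011306 = 7.844639
λ: 52′ + 50.81″ = 52.84683′; 139 + 52.84683/60 = 139.880781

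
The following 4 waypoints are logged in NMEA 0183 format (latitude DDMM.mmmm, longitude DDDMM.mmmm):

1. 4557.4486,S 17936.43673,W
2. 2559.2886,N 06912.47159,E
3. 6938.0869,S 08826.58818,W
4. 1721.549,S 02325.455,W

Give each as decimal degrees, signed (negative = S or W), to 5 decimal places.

Point 1:
  φ: split at 2 digits → 45° and 57.4486′; 45 + 57.4486/60 = 45.957477
  S → negative
  λ: split at 3 digits → 179° and 36.43673′; 179 + 36.43673/60 = 179.607279
  hemisphere W, so the sign is −
Point 2:
  Lat: degrees = first 2 digits = 25, minutes = 59.2886; 25 + 59.2886/60 = 25.988143
  N → positive
  Lon: split at 3 digits → 069° and 12.47159′; 69 + 12.47159/60 = 69.207860
  E ⇒ keep positive
Point 3:
  Lat: degrees = first 2 digits = 69, minutes = 38.0869; 69 + 38.0869/60 = 69.634782
  S → negative
  Longitude: degrees = first 3 digits = 88, minutes = 26.58818; 88 + 26.58818/60 = 88.443136
  W ⇒ negate
Point 4:
  Lat: split at 2 digits → 17° and 21.549′; 17 + 21.549/60 = 17.359150
  hemisphere S, so the sign is −
  Longitude: degrees = first 3 digits = 23, minutes = 25.455; 23 + 25.455/60 = 23.424250
  W → negative

1. -45.95748, -179.60728
2. 25.98814, 69.20786
3. -69.63478, -88.44314
4. -17.35915, -23.42425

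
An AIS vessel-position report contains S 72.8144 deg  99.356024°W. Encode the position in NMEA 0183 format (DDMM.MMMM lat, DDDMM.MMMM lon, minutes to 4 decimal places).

7248.8640,S / 09921.3614,W

φ: minutes = (72.814400 − 72) × 60 = 48.864000
Lon: minutes = (99.356024 − 99) × 60 = 21.361440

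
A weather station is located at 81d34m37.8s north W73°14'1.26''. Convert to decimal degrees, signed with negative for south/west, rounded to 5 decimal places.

81.57717, -73.23368

Lat: 34′ + 37.8″ = 34.63000′; 81 + 34.63000/60 = 81.577167
N ⇒ keep positive
Lon: 73° + 14/60 + 1.26/3600 = 73 + 0.233333 + 0.000350 = 73.233683
hemisphere W, so the sign is −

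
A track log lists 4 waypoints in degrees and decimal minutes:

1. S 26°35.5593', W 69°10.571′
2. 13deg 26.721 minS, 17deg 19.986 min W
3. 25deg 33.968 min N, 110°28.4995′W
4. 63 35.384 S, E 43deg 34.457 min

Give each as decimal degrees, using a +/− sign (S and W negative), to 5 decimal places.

1. -26.59266, -69.17618
2. -13.44535, -17.33310
3. 25.56613, -110.47499
4. -63.58973, 43.57428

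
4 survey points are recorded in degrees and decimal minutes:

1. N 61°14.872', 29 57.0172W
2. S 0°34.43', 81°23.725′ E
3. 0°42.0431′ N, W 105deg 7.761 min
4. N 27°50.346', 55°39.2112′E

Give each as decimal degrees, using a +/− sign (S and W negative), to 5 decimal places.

1. 61.24787, -29.95029
2. -0.57383, 81.39542
3. 0.70072, -105.12935
4. 27.83910, 55.65352

Point 1:
  Lat: 14.872′ = 0.247867°; total 61.247867
  N → positive
  Longitude: 57.0172′ = 0.950287°; total 29.950287
  W → negative
Point 2:
  φ: 34.43′ = 0.573833°; total 0.573833
  S ⇒ negate
  λ: 81 + 23.725/60 = 81.395417
  E ⇒ keep positive
Point 3:
  Lat: 0 + 42.0431/60 = 0.700718
  N ⇒ keep positive
  Longitude: 7.761′ = 0.129350°; total 105.129350
  W ⇒ negate
Point 4:
  Lat: 27 + 50.346/60 = 27.839100
  N → positive
  Longitude: 39.2112′ = 0.653520°; total 55.653520
  E → positive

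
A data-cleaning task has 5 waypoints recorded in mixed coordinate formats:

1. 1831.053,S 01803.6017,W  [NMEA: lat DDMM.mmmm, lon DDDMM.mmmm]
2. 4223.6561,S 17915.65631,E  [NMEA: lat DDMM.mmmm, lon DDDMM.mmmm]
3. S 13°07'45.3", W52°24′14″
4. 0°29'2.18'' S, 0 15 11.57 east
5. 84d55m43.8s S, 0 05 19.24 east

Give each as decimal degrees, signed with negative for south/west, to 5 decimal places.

Point 1:
  Lat: split at 2 digits → 18° and 31.053′; 18 + 31.053/60 = 18.517550
  hemisphere S, so the sign is −
  λ: degrees = first 3 digits = 18, minutes = 3.6017; 18 + 3.6017/60 = 18.060028
  W ⇒ negate
Point 2:
  Lat: split at 2 digits → 42° and 23.6561′; 42 + 23.6561/60 = 42.394268
  S → negative
  Longitude: degrees = first 3 digits = 179, minutes = 15.65631; 179 + 15.65631/60 = 179.260939
  E → positive
Point 3:
  Lat: 13° + 7/60 + 45.3/3600 = 13 + 0.116667 + 0.012583 = 13.129250
  S → negative
  Longitude: 52 + 24/60 + 14/3600 = 52.403889
  hemisphere W, so the sign is −
Point 4:
  Lat: 0° + 29/60 + 2.18/3600 = 0 + 0.483333 + 0.000606 = 0.483939
  hemisphere S, so the sign is −
  λ: 0° + 15/60 + 11.57/3600 = 0 + 0.250000 + 0.003214 = 0.253214
  E ⇒ keep positive
Point 5:
  Latitude: 84 + 55/60 + 43.8/3600 = 84.928833
  S ⇒ negate
  λ: 0 + 5/60 + 19.24/3600 = 0.088678
  E → positive

1. -18.51755, -18.06003
2. -42.39427, 179.26094
3. -13.12925, -52.40389
4. -0.48394, 0.25321
5. -84.92883, 0.08868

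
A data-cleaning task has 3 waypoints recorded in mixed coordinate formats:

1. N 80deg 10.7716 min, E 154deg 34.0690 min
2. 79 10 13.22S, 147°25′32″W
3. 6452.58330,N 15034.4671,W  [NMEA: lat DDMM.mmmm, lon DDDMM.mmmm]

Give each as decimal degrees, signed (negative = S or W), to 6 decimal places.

1. 80.179527, 154.567817
2. -79.170339, -147.425556
3. 64.876388, -150.574452

Point 1:
  Lat: 10.7716′ = 0.179527°; total 80.1795267
  N → positive
  λ: 154 + 34.069/60 = 154.5678167
  E ⇒ keep positive
Point 2:
  Latitude: 79° + 10/60 + 13.22/3600 = 79 + 0.166667 + 0.003672 = 79.1703389
  hemisphere S, so the sign is −
  Longitude: 25′ + 32″ = 25.53333′; 147 + 25.53333/60 = 147.4255556
  hemisphere W, so the sign is −
Point 3:
  Latitude: degrees = first 2 digits = 64, minutes = 52.5833; 64 + 52.5833/60 = 64.8763883
  N ⇒ keep positive
  Lon: split at 3 digits → 150° and 34.4671′; 150 + 34.4671/60 = 150.5744517
  W → negative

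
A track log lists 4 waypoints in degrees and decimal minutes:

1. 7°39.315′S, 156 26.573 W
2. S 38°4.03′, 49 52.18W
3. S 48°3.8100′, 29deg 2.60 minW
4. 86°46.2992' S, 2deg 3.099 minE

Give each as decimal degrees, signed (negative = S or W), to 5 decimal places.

Point 1:
  φ: 7 + 39.315/60 = 7.655250
  S → negative
  Lon: 156 + 26.573/60 = 156.442883
  hemisphere W, so the sign is −
Point 2:
  φ: 4.03′ = 0.067167°; total 38.067167
  hemisphere S, so the sign is −
  Lon: 49 + 52.18/60 = 49.869667
  W ⇒ negate
Point 3:
  φ: 48 + 3.81/60 = 48.063500
  S → negative
  Lon: 29 + 2.6/60 = 29.043333
  hemisphere W, so the sign is −
Point 4:
  Latitude: 46.2992′ = 0.771653°; total 86.771653
  S ⇒ negate
  Longitude: 2 + 3.099/60 = 2.051650
  E ⇒ keep positive

1. -7.65525, -156.44288
2. -38.06717, -49.86967
3. -48.06350, -29.04333
4. -86.77165, 2.05165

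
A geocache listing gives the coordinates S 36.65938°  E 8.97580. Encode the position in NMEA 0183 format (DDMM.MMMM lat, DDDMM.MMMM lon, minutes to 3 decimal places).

Latitude: fractional part 0.659380 → 39.56280 minutes
λ: fractional part 0.975800 → 58.54800 minutes

3639.563,S / 00858.548,E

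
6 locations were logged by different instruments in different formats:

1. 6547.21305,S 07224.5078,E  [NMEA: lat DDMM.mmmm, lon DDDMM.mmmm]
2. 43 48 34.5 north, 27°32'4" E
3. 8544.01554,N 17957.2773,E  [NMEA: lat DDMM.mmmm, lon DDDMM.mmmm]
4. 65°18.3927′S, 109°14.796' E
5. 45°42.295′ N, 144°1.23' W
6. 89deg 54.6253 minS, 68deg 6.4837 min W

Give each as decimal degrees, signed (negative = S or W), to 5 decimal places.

1. -65.78688, 72.40846
2. 43.80958, 27.53444
3. 85.73359, 179.95462
4. -65.30655, 109.24660
5. 45.70492, -144.02050
6. -89.91042, -68.10806

Point 1:
  Lat: degrees = first 2 digits = 65, minutes = 47.21305; 65 + 47.21305/60 = 65.786884
  hemisphere S, so the sign is −
  Lon: split at 3 digits → 072° and 24.5078′; 72 + 24.5078/60 = 72.408463
  E ⇒ keep positive
Point 2:
  Lat: 48′ + 34.5″ = 48.57500′; 43 + 48.57500/60 = 43.809583
  N → positive
  Longitude: 27° + 32/60 + 4/3600 = 27 + 0.533333 + 0.001111 = 27.534444
  E → positive
Point 3:
  φ: split at 2 digits → 85° and 44.01554′; 85 + 44.01554/60 = 85.733592
  N ⇒ keep positive
  Longitude: split at 3 digits → 179° and 57.2773′; 179 + 57.2773/60 = 179.954622
  E → positive
Point 4:
  Latitude: 18.3927′ = 0.306545°; total 65.306545
  S ⇒ negate
  Lon: 14.796′ = 0.246600°; total 109.246600
  E ⇒ keep positive
Point 5:
  Lat: 45 + 42.295/60 = 45.704917
  N ⇒ keep positive
  λ: 1.23′ = 0.020500°; total 144.020500
  W ⇒ negate
Point 6:
  φ: 54.6253′ = 0.910422°; total 89.910422
  S → negative
  Longitude: 6.4837′ = 0.108062°; total 68.108062
  hemisphere W, so the sign is −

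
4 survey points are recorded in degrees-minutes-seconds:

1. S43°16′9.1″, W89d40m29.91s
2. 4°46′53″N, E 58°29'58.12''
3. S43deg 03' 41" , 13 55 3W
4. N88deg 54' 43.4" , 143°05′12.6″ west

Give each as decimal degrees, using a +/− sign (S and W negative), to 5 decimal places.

1. -43.26919, -89.67498
2. 4.78139, 58.49948
3. -43.06139, -13.91750
4. 88.91206, -143.08683

Point 1:
  Latitude: 16′ + 9.1″ = 16.15167′; 43 + 16.15167/60 = 43.269194
  S ⇒ negate
  λ: 89 + 40/60 + 29.91/3600 = 89.674975
  W ⇒ negate
Point 2:
  Latitude: 4° + 46/60 + 53/3600 = 4 + 0.766667 + 0.014722 = 4.781389
  N ⇒ keep positive
  Lon: 58° + 29/60 + 58.12/3600 = 58 + 0.483333 + 0.016144 = 58.499478
  E ⇒ keep positive
Point 3:
  Lat: 3′ + 41″ = 3.68333′; 43 + 3.68333/60 = 43.061389
  S → negative
  Lon: 13 + 55/60 + 3/3600 = 13.917500
  W ⇒ negate
Point 4:
  φ: 88 + 54/60 + 43.4/3600 = 88.912056
  N → positive
  Longitude: 5′ + 12.6″ = 5.21000′; 143 + 5.21000/60 = 143.086833
  W → negative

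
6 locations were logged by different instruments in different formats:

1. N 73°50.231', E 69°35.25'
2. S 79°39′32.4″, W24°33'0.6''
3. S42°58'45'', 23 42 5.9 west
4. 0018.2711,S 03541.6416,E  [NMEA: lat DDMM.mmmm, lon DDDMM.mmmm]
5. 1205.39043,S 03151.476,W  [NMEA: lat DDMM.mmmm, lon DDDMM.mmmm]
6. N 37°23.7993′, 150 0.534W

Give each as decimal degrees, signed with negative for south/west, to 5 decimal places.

1. 73.83718, 69.58750
2. -79.65900, -24.55017
3. -42.97917, -23.70164
4. -0.30452, 35.69403
5. -12.08984, -31.85793
6. 37.39666, -150.00890

Point 1:
  φ: 73 + 50.231/60 = 73.837183
  N ⇒ keep positive
  Longitude: 69 + 35.25/60 = 69.587500
  E → positive
Point 2:
  Lat: 79 + 39/60 + 32.4/3600 = 79.659000
  S ⇒ negate
  Longitude: 24 + 33/60 + 0.6/3600 = 24.550167
  hemisphere W, so the sign is −
Point 3:
  φ: 42° + 58/60 + 45/3600 = 42 + 0.966667 + 0.012500 = 42.979167
  S → negative
  λ: 42′ + 5.9″ = 42.09833′; 23 + 42.09833/60 = 23.701639
  W → negative
Point 4:
  φ: degrees = first 2 digits = 0, minutes = 18.2711; 0 + 18.2711/60 = 0.304518
  S ⇒ negate
  Longitude: split at 3 digits → 035° and 41.6416′; 35 + 41.6416/60 = 35.694027
  E → positive
Point 5:
  Lat: split at 2 digits → 12° and 5.39043′; 12 + 5.39043/60 = 12.089841
  hemisphere S, so the sign is −
  Longitude: degrees = first 3 digits = 31, minutes = 51.476; 31 + 51.476/60 = 31.857933
  W → negative
Point 6:
  φ: 23.7993′ = 0.396655°; total 37.396655
  N → positive
  λ: 0.534′ = 0.008900°; total 150.008900
  W → negative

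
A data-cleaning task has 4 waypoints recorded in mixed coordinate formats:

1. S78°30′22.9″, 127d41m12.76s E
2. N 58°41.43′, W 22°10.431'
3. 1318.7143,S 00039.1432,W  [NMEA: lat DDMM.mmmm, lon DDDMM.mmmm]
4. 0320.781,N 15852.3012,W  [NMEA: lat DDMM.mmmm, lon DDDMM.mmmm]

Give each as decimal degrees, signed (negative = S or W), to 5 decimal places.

1. -78.50636, 127.68688
2. 58.69050, -22.17385
3. -13.31191, -0.65239
4. 3.34635, -158.87169

Point 1:
  Lat: 78° + 30/60 + 22.9/3600 = 78 + 0.500000 + 0.006361 = 78.506361
  S ⇒ negate
  Longitude: 41′ + 12.76″ = 41.21267′; 127 + 41.21267/60 = 127.686878
  E → positive
Point 2:
  Lat: 58 + 41.43/60 = 58.690500
  N ⇒ keep positive
  λ: 10.431′ = 0.173850°; total 22.173850
  W ⇒ negate
Point 3:
  Latitude: split at 2 digits → 13° and 18.7143′; 13 + 18.7143/60 = 13.311905
  hemisphere S, so the sign is −
  λ: split at 3 digits → 000° and 39.1432′; 0 + 39.1432/60 = 0.652387
  W → negative
Point 4:
  Latitude: degrees = first 2 digits = 3, minutes = 20.781; 3 + 20.781/60 = 3.346350
  N ⇒ keep positive
  Lon: split at 3 digits → 158° and 52.3012′; 158 + 52.3012/60 = 158.871687
  W ⇒ negate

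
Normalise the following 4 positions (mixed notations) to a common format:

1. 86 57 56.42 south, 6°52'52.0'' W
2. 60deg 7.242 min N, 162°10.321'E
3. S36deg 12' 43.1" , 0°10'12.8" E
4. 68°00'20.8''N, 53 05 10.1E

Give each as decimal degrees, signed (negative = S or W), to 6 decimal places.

Point 1:
  Lat: 86° + 57/60 + 56.42/3600 = 86 + 0.950000 + 0.015672 = 86.9656722
  S → negative
  Lon: 52′ + 52″ = 52.86667′; 6 + 52.86667/60 = 6.8811111
  hemisphere W, so the sign is −
Point 2:
  φ: 7.242′ = 0.120700°; total 60.1207000
  N ⇒ keep positive
  Longitude: 162 + 10.321/60 = 162.1720167
  E ⇒ keep positive
Point 3:
  Latitude: 12′ + 43.1″ = 12.71833′; 36 + 12.71833/60 = 36.2119722
  hemisphere S, so the sign is −
  Longitude: 0 + 10/60 + 12.8/3600 = 0.1702222
  E ⇒ keep positive
Point 4:
  Latitude: 0′ + 20.8″ = 0.34667′; 68 + 0.34667/60 = 68.0057778
  N ⇒ keep positive
  λ: 5′ + 10.1″ = 5.16833′; 53 + 5.16833/60 = 53.0861389
  E ⇒ keep positive

1. -86.965672, -6.881111
2. 60.120700, 162.172017
3. -36.211972, 0.170222
4. 68.005778, 53.086139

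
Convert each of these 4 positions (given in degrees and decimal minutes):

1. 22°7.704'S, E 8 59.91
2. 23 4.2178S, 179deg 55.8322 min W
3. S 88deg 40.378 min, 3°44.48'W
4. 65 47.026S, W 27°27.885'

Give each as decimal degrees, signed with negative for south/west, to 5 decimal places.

Point 1:
  Lat: 7.704′ = 0.128400°; total 22.128400
  S → negative
  λ: 59.91′ = 0.998500°; total 8.998500
  E ⇒ keep positive
Point 2:
  Latitude: 4.2178′ = 0.070297°; total 23.070297
  hemisphere S, so the sign is −
  Lon: 55.8322′ = 0.930537°; total 179.930537
  W ⇒ negate
Point 3:
  Lat: 88 + 40.378/60 = 88.672967
  S ⇒ negate
  Longitude: 3 + 44.48/60 = 3.741333
  hemisphere W, so the sign is −
Point 4:
  Latitude: 65 + 47.026/60 = 65.783767
  S ⇒ negate
  Lon: 27 + 27.885/60 = 27.464750
  hemisphere W, so the sign is −

1. -22.12840, 8.99850
2. -23.07030, -179.93054
3. -88.67297, -3.74133
4. -65.78377, -27.46475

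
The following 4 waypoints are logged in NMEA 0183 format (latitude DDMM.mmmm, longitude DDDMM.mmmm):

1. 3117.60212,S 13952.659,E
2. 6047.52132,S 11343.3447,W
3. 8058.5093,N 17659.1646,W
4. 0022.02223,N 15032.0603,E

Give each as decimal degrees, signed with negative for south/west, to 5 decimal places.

Point 1:
  Latitude: degrees = first 2 digits = 31, minutes = 17.60212; 31 + 17.60212/60 = 31.293369
  S → negative
  Longitude: split at 3 digits → 139° and 52.659′; 139 + 52.659/60 = 139.877650
  E → positive
Point 2:
  φ: split at 2 digits → 60° and 47.52132′; 60 + 47.52132/60 = 60.792022
  hemisphere S, so the sign is −
  Longitude: degrees = first 3 digits = 113, minutes = 43.3447; 113 + 43.3447/60 = 113.722412
  hemisphere W, so the sign is −
Point 3:
  Lat: degrees = first 2 digits = 80, minutes = 58.5093; 80 + 58.5093/60 = 80.975155
  N → positive
  Lon: degrees = first 3 digits = 176, minutes = 59.1646; 176 + 59.1646/60 = 176.986077
  W ⇒ negate
Point 4:
  Lat: degrees = first 2 digits = 0, minutes = 22.02223; 0 + 22.02223/60 = 0.367037
  N ⇒ keep positive
  λ: degrees = first 3 digits = 150, minutes = 32.0603; 150 + 32.0603/60 = 150.534338
  E → positive

1. -31.29337, 139.87765
2. -60.79202, -113.72241
3. 80.97516, -176.98608
4. 0.36704, 150.53434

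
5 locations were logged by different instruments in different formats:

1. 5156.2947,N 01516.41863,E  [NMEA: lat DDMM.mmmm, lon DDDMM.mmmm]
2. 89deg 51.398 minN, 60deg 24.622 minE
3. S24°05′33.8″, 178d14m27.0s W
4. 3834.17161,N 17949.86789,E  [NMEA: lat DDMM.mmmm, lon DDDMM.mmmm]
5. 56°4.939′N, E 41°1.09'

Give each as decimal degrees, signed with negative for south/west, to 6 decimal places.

Point 1:
  φ: split at 2 digits → 51° and 56.2947′; 51 + 56.2947/60 = 51.9382450
  N ⇒ keep positive
  λ: split at 3 digits → 015° and 16.41863′; 15 + 16.41863/60 = 15.2736438
  E → positive
Point 2:
  Latitude: 51.398′ = 0.856633°; total 89.8566333
  N ⇒ keep positive
  λ: 60 + 24.622/60 = 60.4103667
  E → positive
Point 3:
  Latitude: 5′ + 33.8″ = 5.56333′; 24 + 5.56333/60 = 24.0927222
  S → negative
  Longitude: 178° + 14/60 + 27/3600 = 178 + 0.233333 + 0.007500 = 178.2408333
  W → negative
Point 4:
  φ: degrees = first 2 digits = 38, minutes = 34.17161; 38 + 34.17161/60 = 38.5695268
  N → positive
  λ: degrees = first 3 digits = 179, minutes = 49.86789; 179 + 49.86789/60 = 179.8311315
  E → positive
Point 5:
  φ: 56 + 4.939/60 = 56.0823167
  N → positive
  Lon: 41 + 1.09/60 = 41.0181667
  E ⇒ keep positive

1. 51.938245, 15.273644
2. 89.856633, 60.410367
3. -24.092722, -178.240833
4. 38.569527, 179.831132
5. 56.082317, 41.018167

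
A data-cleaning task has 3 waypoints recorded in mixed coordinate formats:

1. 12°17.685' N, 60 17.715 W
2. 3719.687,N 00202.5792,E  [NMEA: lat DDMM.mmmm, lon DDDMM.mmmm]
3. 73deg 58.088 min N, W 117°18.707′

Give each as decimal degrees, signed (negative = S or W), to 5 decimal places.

1. 12.29475, -60.29525
2. 37.32812, 2.04299
3. 73.96813, -117.31178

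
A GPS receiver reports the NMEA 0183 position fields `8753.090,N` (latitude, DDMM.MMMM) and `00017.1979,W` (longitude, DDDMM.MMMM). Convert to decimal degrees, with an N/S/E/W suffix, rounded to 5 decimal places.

87.88483° N, 0.28663° W

Latitude: degrees = first 2 digits = 87, minutes = 53.09; 87 + 53.09/60 = 87.884833
λ: degrees = first 3 digits = 0, minutes = 17.1979; 0 + 17.1979/60 = 0.286632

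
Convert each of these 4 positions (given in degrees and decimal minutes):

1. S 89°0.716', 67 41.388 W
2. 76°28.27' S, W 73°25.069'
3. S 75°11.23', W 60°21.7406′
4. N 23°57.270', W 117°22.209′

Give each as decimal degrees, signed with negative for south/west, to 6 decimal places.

Point 1:
  Latitude: 89 + 0.716/60 = 89.0119333
  hemisphere S, so the sign is −
  λ: 67 + 41.388/60 = 67.6898000
  W → negative
Point 2:
  Latitude: 76 + 28.27/60 = 76.4711667
  S → negative
  Lon: 25.069′ = 0.417817°; total 73.4178167
  hemisphere W, so the sign is −
Point 3:
  φ: 75 + 11.23/60 = 75.1871667
  S → negative
  λ: 21.7406′ = 0.362343°; total 60.3623433
  hemisphere W, so the sign is −
Point 4:
  φ: 57.27′ = 0.954500°; total 23.9545000
  N → positive
  Longitude: 22.209′ = 0.370150°; total 117.3701500
  hemisphere W, so the sign is −

1. -89.011933, -67.689800
2. -76.471167, -73.417817
3. -75.187167, -60.362343
4. 23.954500, -117.370150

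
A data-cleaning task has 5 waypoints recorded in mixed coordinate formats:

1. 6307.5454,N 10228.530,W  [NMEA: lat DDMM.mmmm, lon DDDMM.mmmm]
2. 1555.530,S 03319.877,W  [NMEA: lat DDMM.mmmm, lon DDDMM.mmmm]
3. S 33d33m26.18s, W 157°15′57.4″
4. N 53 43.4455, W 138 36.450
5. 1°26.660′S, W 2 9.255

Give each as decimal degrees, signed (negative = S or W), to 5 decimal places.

Point 1:
  Latitude: degrees = first 2 digits = 63, minutes = 7.5454; 63 + 7.5454/60 = 63.125757
  N ⇒ keep positive
  Longitude: split at 3 digits → 102° and 28.53′; 102 + 28.53/60 = 102.475500
  hemisphere W, so the sign is −
Point 2:
  Latitude: split at 2 digits → 15° and 55.53′; 15 + 55.53/60 = 15.925500
  S → negative
  λ: degrees = first 3 digits = 33, minutes = 19.877; 33 + 19.877/60 = 33.331283
  W → negative
Point 3:
  Lat: 33′ + 26.18″ = 33.43633′; 33 + 33.43633/60 = 33.557272
  S ⇒ negate
  λ: 15′ + 57.4″ = 15.95667′; 157 + 15.95667/60 = 157.265944
  W → negative
Point 4:
  Latitude: 43.4455′ = 0.724092°; total 53.724092
  N ⇒ keep positive
  Longitude: 138 + 36.45/60 = 138.607500
  W ⇒ negate
Point 5:
  Latitude: 1 + 26.66/60 = 1.444333
  hemisphere S, so the sign is −
  Longitude: 9.255′ = 0.154250°; total 2.154250
  hemisphere W, so the sign is −

1. 63.12576, -102.47550
2. -15.92550, -33.33128
3. -33.55727, -157.26594
4. 53.72409, -138.60750
5. -1.44433, -2.15425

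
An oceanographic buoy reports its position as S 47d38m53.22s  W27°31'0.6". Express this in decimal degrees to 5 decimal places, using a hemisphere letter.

φ: 47° + 38/60 + 53.22/3600 = 47 + 0.633333 + 0.014783 = 47.648117
Lon: 31′ + 0.6″ = 31.01000′; 27 + 31.01000/60 = 27.516833

47.64812° S, 27.51683° W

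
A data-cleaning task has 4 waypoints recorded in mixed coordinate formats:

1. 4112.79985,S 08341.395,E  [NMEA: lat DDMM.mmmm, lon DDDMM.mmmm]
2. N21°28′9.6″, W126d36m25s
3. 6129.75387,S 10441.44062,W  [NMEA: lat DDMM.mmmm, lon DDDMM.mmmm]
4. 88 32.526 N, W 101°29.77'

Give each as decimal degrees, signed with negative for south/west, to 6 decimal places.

1. -41.213331, 83.689917
2. 21.469333, -126.606944
3. -61.495898, -104.690677
4. 88.542100, -101.496167

Point 1:
  φ: degrees = first 2 digits = 41, minutes = 12.79985; 41 + 12.79985/60 = 41.2133308
  S ⇒ negate
  Longitude: split at 3 digits → 083° and 41.395′; 83 + 41.395/60 = 83.6899167
  E → positive
Point 2:
  φ: 21° + 28/60 + 9.6/3600 = 21 + 0.466667 + 0.002667 = 21.4693333
  N → positive
  λ: 36′ + 25″ = 36.41667′; 126 + 36.41667/60 = 126.6069444
  W → negative
Point 3:
  Lat: split at 2 digits → 61° and 29.75387′; 61 + 29.75387/60 = 61.4958978
  S ⇒ negate
  Lon: split at 3 digits → 104° and 41.44062′; 104 + 41.44062/60 = 104.6906770
  W → negative
Point 4:
  Lat: 88 + 32.526/60 = 88.5421000
  N → positive
  Longitude: 29.77′ = 0.496167°; total 101.4961667
  hemisphere W, so the sign is −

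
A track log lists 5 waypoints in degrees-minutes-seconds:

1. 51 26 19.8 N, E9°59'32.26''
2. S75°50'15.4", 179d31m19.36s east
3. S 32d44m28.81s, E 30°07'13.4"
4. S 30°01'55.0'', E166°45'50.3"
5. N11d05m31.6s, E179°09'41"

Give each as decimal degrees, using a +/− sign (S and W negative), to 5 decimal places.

1. 51.43883, 9.99229
2. -75.83761, 179.52204
3. -32.74134, 30.12039
4. -30.03194, 166.76397
5. 11.09211, 179.16139

Point 1:
  Lat: 26′ + 19.8″ = 26.33000′; 51 + 26.33000/60 = 51.438833
  N → positive
  λ: 9 + 59/60 + 32.26/3600 = 9.992294
  E → positive
Point 2:
  Latitude: 75 + 50/60 + 15.4/3600 = 75.837611
  hemisphere S, so the sign is −
  Longitude: 179 + 31/60 + 19.36/3600 = 179.522044
  E → positive
Point 3:
  φ: 32 + 44/60 + 28.81/3600 = 32.741336
  S → negative
  Longitude: 30° + 7/60 + 13.4/3600 = 30 + 0.116667 + 0.003722 = 30.120389
  E → positive
Point 4:
  Latitude: 30 + 1/60 + 55/3600 = 30.031944
  S → negative
  Longitude: 45′ + 50.3″ = 45.83833′; 166 + 45.83833/60 = 166.763972
  E ⇒ keep positive
Point 5:
  Latitude: 5′ + 31.6″ = 5.52667′; 11 + 5.52667/60 = 11.092111
  N → positive
  Longitude: 179 + 9/60 + 41/3600 = 179.161389
  E ⇒ keep positive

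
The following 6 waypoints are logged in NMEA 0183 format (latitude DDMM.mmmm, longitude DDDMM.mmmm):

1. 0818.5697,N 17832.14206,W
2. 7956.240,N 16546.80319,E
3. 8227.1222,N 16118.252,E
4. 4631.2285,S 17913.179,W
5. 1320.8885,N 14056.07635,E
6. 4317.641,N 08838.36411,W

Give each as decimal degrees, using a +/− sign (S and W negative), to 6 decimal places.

1. 8.309495, -178.535701
2. 79.937333, 165.780053
3. 82.452037, 161.304200
4. -46.520475, -179.219650
5. 13.348142, 140.934606
6. 43.294017, -88.639402

Point 1:
  Lat: degrees = first 2 digits = 8, minutes = 18.5697; 8 + 18.5697/60 = 8.3094950
  N ⇒ keep positive
  λ: split at 3 digits → 178° and 32.14206′; 178 + 32.14206/60 = 178.5357010
  W → negative
Point 2:
  Latitude: split at 2 digits → 79° and 56.24′; 79 + 56.24/60 = 79.9373333
  N → positive
  λ: split at 3 digits → 165° and 46.80319′; 165 + 46.80319/60 = 165.7800532
  E → positive
Point 3:
  Latitude: split at 2 digits → 82° and 27.1222′; 82 + 27.1222/60 = 82.4520367
  N ⇒ keep positive
  λ: degrees = first 3 digits = 161, minutes = 18.252; 161 + 18.252/60 = 161.3042000
  E → positive
Point 4:
  Latitude: degrees = first 2 digits = 46, minutes = 31.2285; 46 + 31.2285/60 = 46.5204750
  S → negative
  λ: split at 3 digits → 179° and 13.179′; 179 + 13.179/60 = 179.2196500
  W ⇒ negate
Point 5:
  Lat: split at 2 digits → 13° and 20.8885′; 13 + 20.8885/60 = 13.3481417
  N → positive
  Lon: degrees = first 3 digits = 140, minutes = 56.07635; 140 + 56.07635/60 = 140.9346058
  E ⇒ keep positive
Point 6:
  Latitude: split at 2 digits → 43° and 17.641′; 43 + 17.641/60 = 43.2940167
  N ⇒ keep positive
  Lon: split at 3 digits → 088° and 38.36411′; 88 + 38.36411/60 = 88.6394018
  W → negative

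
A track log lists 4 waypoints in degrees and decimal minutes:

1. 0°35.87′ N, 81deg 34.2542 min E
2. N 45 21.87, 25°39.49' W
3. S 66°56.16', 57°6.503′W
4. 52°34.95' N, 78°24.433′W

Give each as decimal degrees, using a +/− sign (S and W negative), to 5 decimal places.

1. 0.59783, 81.57090
2. 45.36450, -25.65817
3. -66.93600, -57.10838
4. 52.58250, -78.40722

Point 1:
  φ: 35.87′ = 0.597833°; total 0.597833
  N → positive
  Lon: 34.2542′ = 0.570903°; total 81.570903
  E → positive
Point 2:
  Lat: 45 + 21.87/60 = 45.364500
  N → positive
  λ: 25 + 39.49/60 = 25.658167
  W ⇒ negate
Point 3:
  Lat: 66 + 56.16/60 = 66.936000
  S ⇒ negate
  Lon: 6.503′ = 0.108383°; total 57.108383
  W ⇒ negate
Point 4:
  Lat: 52 + 34.95/60 = 52.582500
  N ⇒ keep positive
  Longitude: 78 + 24.433/60 = 78.407217
  W ⇒ negate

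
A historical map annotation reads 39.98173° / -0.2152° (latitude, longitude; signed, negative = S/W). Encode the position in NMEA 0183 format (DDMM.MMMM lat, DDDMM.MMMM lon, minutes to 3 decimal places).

Lat: minutes = (39.981730 − 39) × 60 = 58.90380
Longitude is negative → W; |value| = 0.215200
λ: fractional part 0.215200 → 12.91200 minutes

3958.904,N / 00012.912,W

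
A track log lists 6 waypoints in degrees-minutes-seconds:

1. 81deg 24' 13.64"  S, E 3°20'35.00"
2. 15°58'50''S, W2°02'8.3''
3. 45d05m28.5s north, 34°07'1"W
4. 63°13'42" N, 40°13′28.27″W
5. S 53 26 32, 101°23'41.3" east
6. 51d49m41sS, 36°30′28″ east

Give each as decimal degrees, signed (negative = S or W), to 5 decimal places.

1. -81.40379, 3.34306
2. -15.98056, -2.03564
3. 45.09125, -34.11694
4. 63.22833, -40.22452
5. -53.44222, 101.39481
6. -51.82806, 36.50778

Point 1:
  Latitude: 81° + 24/60 + 13.64/3600 = 81 + 0.400000 + 0.003789 = 81.403789
  S → negative
  Lon: 3 + 20/60 + 35/3600 = 3.343056
  E → positive
Point 2:
  Lat: 58′ + 50″ = 58.83333′; 15 + 58.83333/60 = 15.980556
  S ⇒ negate
  Longitude: 2 + 2/60 + 8.3/3600 = 2.035639
  W ⇒ negate
Point 3:
  Latitude: 45 + 5/60 + 28.5/3600 = 45.091250
  N ⇒ keep positive
  Lon: 34 + 7/60 + 1/3600 = 34.116944
  hemisphere W, so the sign is −
Point 4:
  Latitude: 13′ + 42″ = 13.70000′; 63 + 13.70000/60 = 63.228333
  N ⇒ keep positive
  Longitude: 13′ + 28.27″ = 13.47117′; 40 + 13.47117/60 = 40.224519
  W ⇒ negate
Point 5:
  Lat: 26′ + 32″ = 26.53333′; 53 + 26.53333/60 = 53.442222
  hemisphere S, so the sign is −
  Lon: 101° + 23/60 + 41.3/3600 = 101 + 0.383333 + 0.011472 = 101.394806
  E ⇒ keep positive
Point 6:
  Latitude: 51 + 49/60 + 41/3600 = 51.828056
  S → negative
  λ: 30′ + 28″ = 30.46667′; 36 + 30.46667/60 = 36.507778
  E ⇒ keep positive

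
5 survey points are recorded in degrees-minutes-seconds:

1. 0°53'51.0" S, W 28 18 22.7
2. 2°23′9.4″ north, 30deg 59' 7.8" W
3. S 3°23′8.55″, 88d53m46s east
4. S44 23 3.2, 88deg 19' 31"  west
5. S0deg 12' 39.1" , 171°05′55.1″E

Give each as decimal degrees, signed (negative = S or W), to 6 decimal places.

1. -0.897500, -28.306306
2. 2.385944, -30.985500
3. -3.385708, 88.896111
4. -44.384222, -88.325278
5. -0.210861, 171.098639

Point 1:
  Lat: 0° + 53/60 + 51/3600 = 0 + 0.883333 + 0.014167 = 0.8975000
  S → negative
  Longitude: 18′ + 22.7″ = 18.37833′; 28 + 18.37833/60 = 28.3063056
  hemisphere W, so the sign is −
Point 2:
  Lat: 2 + 23/60 + 9.4/3600 = 2.3859444
  N ⇒ keep positive
  λ: 59′ + 7.8″ = 59.13000′; 30 + 59.13000/60 = 30.9855000
  hemisphere W, so the sign is −
Point 3:
  Latitude: 3° + 23/60 + 8.55/3600 = 3 + 0.383333 + 0.002375 = 3.3857083
  hemisphere S, so the sign is −
  Lon: 88 + 53/60 + 46/3600 = 88.8961111
  E ⇒ keep positive
Point 4:
  φ: 23′ + 3.2″ = 23.05333′; 44 + 23.05333/60 = 44.3842222
  S → negative
  Lon: 88° + 19/60 + 31/3600 = 88 + 0.316667 + 0.008611 = 88.3252778
  W → negative
Point 5:
  Lat: 12′ + 39.1″ = 12.65167′; 0 + 12.65167/60 = 0.2108611
  S ⇒ negate
  Longitude: 5′ + 55.1″ = 5.91833′; 171 + 5.91833/60 = 171.0986389
  E → positive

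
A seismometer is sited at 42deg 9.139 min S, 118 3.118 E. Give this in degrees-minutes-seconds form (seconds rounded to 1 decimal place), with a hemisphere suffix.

φ: fractional minutes 0.13900 × 60 = 8.340″
Lon: 3.11800′ → 3′ and 0.11800 × 60 = 7.080″

42°09′8.3″ S, 118°03′7.1″ E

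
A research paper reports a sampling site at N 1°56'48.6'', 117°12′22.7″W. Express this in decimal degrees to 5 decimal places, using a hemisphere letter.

φ: 1° + 56/60 + 48.6/3600 = 1 + 0.933333 + 0.013500 = 1.946833
Longitude: 117° + 12/60 + 22.7/3600 = 117 + 0.200000 + 0.006306 = 117.206306

1.94683° N, 117.20631° W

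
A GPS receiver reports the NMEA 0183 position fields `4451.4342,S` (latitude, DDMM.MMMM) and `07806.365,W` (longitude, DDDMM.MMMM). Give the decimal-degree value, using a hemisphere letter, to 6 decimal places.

Latitude: degrees = first 2 digits = 44, minutes = 51.4342; 44 + 51.4342/60 = 44.8572367
Lon: degrees = first 3 digits = 78, minutes = 6.365; 78 + 6.365/60 = 78.1060833

44.857237° S, 78.106083° W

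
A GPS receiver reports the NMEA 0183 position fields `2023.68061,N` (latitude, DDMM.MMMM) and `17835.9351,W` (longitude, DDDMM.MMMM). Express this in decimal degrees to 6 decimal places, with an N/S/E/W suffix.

Lat: split at 2 digits → 20° and 23.68061′; 20 + 23.68061/60 = 20.3946768
Lon: degrees = first 3 digits = 178, minutes = 35.9351; 178 + 35.9351/60 = 178.5989183

20.394677° N, 178.598918° W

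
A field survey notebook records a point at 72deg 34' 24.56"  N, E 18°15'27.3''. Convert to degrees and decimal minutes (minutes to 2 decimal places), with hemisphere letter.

Lat: seconds/60 = 0.40933; minutes = 34 + 0.40933 = 34.4093
Lon: 15 + 27.3/60 = 15.4550′

72° 34.41′ N, 18° 15.46′ E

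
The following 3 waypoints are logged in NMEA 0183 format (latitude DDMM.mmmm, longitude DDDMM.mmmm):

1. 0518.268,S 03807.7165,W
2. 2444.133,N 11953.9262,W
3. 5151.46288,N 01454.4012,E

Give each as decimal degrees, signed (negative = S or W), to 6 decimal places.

Point 1:
  Lat: split at 2 digits → 05° and 18.268′; 5 + 18.268/60 = 5.3044667
  hemisphere S, so the sign is −
  λ: split at 3 digits → 038° and 7.7165′; 38 + 7.7165/60 = 38.1286083
  hemisphere W, so the sign is −
Point 2:
  φ: degrees = first 2 digits = 24, minutes = 44.133; 24 + 44.133/60 = 24.7355500
  N → positive
  Lon: degrees = first 3 digits = 119, minutes = 53.9262; 119 + 53.9262/60 = 119.8987700
  hemisphere W, so the sign is −
Point 3:
  Lat: split at 2 digits → 51° and 51.46288′; 51 + 51.46288/60 = 51.8577147
  N → positive
  Lon: degrees = first 3 digits = 14, minutes = 54.4012; 14 + 54.4012/60 = 14.9066867
  E ⇒ keep positive

1. -5.304467, -38.128608
2. 24.735550, -119.898770
3. 51.857715, 14.906687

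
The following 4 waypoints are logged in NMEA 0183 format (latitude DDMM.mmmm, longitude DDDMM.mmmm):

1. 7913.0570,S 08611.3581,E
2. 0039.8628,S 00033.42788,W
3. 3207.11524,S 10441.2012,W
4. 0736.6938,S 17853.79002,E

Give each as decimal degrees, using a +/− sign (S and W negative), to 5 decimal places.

1. -79.21762, 86.18930
2. -0.66438, -0.55713
3. -32.11859, -104.68669
4. -7.61156, 178.89650

Point 1:
  Latitude: split at 2 digits → 79° and 13.057′; 79 + 13.057/60 = 79.217617
  hemisphere S, so the sign is −
  Longitude: degrees = first 3 digits = 86, minutes = 11.3581; 86 + 11.3581/60 = 86.189302
  E ⇒ keep positive
Point 2:
  Latitude: split at 2 digits → 00° and 39.8628′; 0 + 39.8628/60 = 0.664380
  hemisphere S, so the sign is −
  λ: split at 3 digits → 000° and 33.42788′; 0 + 33.42788/60 = 0.557131
  W ⇒ negate
Point 3:
  Lat: degrees = first 2 digits = 32, minutes = 7.11524; 32 + 7.11524/60 = 32.118587
  S ⇒ negate
  λ: split at 3 digits → 104° and 41.2012′; 104 + 41.2012/60 = 104.686687
  hemisphere W, so the sign is −
Point 4:
  φ: split at 2 digits → 07° and 36.6938′; 7 + 36.6938/60 = 7.611563
  hemisphere S, so the sign is −
  Lon: split at 3 digits → 178° and 53.79002′; 178 + 53.79002/60 = 178.896500
  E → positive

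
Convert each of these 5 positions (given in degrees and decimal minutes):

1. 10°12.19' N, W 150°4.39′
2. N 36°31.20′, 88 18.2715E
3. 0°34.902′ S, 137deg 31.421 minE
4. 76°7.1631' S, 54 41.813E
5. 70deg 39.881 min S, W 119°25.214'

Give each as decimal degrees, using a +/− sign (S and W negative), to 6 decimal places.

Point 1:
  Latitude: 10 + 12.19/60 = 10.2031667
  N ⇒ keep positive
  Lon: 4.39′ = 0.073167°; total 150.0731667
  W ⇒ negate
Point 2:
  φ: 31.2′ = 0.520000°; total 36.5200000
  N → positive
  Lon: 18.2715′ = 0.304525°; total 88.3045250
  E → positive
Point 3:
  Lat: 34.902′ = 0.581700°; total 0.5817000
  S ⇒ negate
  λ: 31.421′ = 0.523683°; total 137.5236833
  E ⇒ keep positive
Point 4:
  Lat: 76 + 7.1631/60 = 76.1193850
  S ⇒ negate
  Longitude: 41.813′ = 0.696883°; total 54.6968833
  E ⇒ keep positive
Point 5:
  Latitude: 39.881′ = 0.664683°; total 70.6646833
  S → negative
  Lon: 25.214′ = 0.420233°; total 119.4202333
  W → negative

1. 10.203167, -150.073167
2. 36.520000, 88.304525
3. -0.581700, 137.523683
4. -76.119385, 54.696883
5. -70.664683, -119.420233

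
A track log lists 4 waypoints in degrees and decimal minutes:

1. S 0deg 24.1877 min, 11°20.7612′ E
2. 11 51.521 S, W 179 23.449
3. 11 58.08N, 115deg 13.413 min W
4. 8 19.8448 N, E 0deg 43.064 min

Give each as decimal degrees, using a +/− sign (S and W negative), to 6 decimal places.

Point 1:
  Latitude: 24.1877′ = 0.403128°; total 0.4031283
  S → negative
  Lon: 11 + 20.7612/60 = 11.3460200
  E ⇒ keep positive
Point 2:
  Lat: 51.521′ = 0.858683°; total 11.8586833
  S → negative
  Lon: 179 + 23.449/60 = 179.3908167
  hemisphere W, so the sign is −
Point 3:
  Latitude: 11 + 58.08/60 = 11.9680000
  N → positive
  Lon: 115 + 13.413/60 = 115.2235500
  W → negative
Point 4:
  Lat: 8 + 19.8448/60 = 8.3307467
  N → positive
  λ: 43.064′ = 0.717733°; total 0.7177333
  E ⇒ keep positive

1. -0.403128, 11.346020
2. -11.858683, -179.390817
3. 11.968000, -115.223550
4. 8.330747, 0.717733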